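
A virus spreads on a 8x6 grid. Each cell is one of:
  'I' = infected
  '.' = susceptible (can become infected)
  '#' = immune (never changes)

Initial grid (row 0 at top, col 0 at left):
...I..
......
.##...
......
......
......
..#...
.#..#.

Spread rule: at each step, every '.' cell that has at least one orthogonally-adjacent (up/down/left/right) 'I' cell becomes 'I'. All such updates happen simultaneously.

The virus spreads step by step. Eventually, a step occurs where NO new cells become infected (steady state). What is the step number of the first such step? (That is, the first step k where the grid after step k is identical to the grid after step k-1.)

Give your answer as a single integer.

Answer: 11

Derivation:
Step 0 (initial): 1 infected
Step 1: +3 new -> 4 infected
Step 2: +5 new -> 9 infected
Step 3: +5 new -> 14 infected
Step 4: +5 new -> 19 infected
Step 5: +6 new -> 25 infected
Step 6: +6 new -> 31 infected
Step 7: +5 new -> 36 infected
Step 8: +4 new -> 40 infected
Step 9: +2 new -> 42 infected
Step 10: +1 new -> 43 infected
Step 11: +0 new -> 43 infected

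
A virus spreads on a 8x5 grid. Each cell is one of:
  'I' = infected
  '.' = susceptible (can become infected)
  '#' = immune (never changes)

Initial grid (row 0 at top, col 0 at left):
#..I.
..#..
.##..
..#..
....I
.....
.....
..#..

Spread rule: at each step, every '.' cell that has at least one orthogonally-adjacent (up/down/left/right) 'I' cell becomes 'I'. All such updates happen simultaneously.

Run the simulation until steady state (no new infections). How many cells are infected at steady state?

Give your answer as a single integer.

Step 0 (initial): 2 infected
Step 1: +6 new -> 8 infected
Step 2: +8 new -> 16 infected
Step 3: +5 new -> 21 infected
Step 4: +6 new -> 27 infected
Step 5: +4 new -> 31 infected
Step 6: +2 new -> 33 infected
Step 7: +1 new -> 34 infected
Step 8: +0 new -> 34 infected

Answer: 34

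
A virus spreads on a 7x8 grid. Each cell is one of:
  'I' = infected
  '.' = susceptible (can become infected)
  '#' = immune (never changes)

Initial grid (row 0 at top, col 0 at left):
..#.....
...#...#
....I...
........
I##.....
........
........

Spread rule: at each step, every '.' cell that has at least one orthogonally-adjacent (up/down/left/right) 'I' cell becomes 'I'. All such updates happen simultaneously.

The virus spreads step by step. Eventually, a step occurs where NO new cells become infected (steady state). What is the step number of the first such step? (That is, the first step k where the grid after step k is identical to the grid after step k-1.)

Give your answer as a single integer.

Step 0 (initial): 2 infected
Step 1: +6 new -> 8 infected
Step 2: +11 new -> 19 infected
Step 3: +14 new -> 33 infected
Step 4: +9 new -> 42 infected
Step 5: +6 new -> 48 infected
Step 6: +2 new -> 50 infected
Step 7: +1 new -> 51 infected
Step 8: +0 new -> 51 infected

Answer: 8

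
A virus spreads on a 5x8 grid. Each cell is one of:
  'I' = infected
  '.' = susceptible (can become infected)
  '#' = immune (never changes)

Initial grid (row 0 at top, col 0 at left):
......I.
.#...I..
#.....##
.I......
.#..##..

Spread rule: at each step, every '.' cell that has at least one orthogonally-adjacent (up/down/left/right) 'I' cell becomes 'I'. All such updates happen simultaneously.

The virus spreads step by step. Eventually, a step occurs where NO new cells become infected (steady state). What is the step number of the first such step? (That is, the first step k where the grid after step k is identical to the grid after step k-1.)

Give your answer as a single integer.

Step 0 (initial): 3 infected
Step 1: +8 new -> 11 infected
Step 2: +9 new -> 20 infected
Step 3: +6 new -> 26 infected
Step 4: +3 new -> 29 infected
Step 5: +2 new -> 31 infected
Step 6: +1 new -> 32 infected
Step 7: +1 new -> 33 infected
Step 8: +0 new -> 33 infected

Answer: 8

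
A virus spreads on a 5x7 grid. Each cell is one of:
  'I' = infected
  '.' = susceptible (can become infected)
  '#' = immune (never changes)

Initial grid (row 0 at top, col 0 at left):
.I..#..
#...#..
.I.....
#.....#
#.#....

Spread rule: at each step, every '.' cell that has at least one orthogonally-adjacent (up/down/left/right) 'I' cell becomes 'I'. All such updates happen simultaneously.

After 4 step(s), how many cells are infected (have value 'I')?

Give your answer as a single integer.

Answer: 19

Derivation:
Step 0 (initial): 2 infected
Step 1: +6 new -> 8 infected
Step 2: +5 new -> 13 infected
Step 3: +3 new -> 16 infected
Step 4: +3 new -> 19 infected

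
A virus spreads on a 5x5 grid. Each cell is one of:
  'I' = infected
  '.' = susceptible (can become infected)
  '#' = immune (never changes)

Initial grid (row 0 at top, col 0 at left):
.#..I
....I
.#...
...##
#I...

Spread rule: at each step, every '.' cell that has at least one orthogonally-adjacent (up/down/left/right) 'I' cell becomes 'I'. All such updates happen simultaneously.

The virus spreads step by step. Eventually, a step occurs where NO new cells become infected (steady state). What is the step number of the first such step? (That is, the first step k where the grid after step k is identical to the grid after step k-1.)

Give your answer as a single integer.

Step 0 (initial): 3 infected
Step 1: +5 new -> 8 infected
Step 2: +6 new -> 14 infected
Step 3: +4 new -> 18 infected
Step 4: +1 new -> 19 infected
Step 5: +1 new -> 20 infected
Step 6: +0 new -> 20 infected

Answer: 6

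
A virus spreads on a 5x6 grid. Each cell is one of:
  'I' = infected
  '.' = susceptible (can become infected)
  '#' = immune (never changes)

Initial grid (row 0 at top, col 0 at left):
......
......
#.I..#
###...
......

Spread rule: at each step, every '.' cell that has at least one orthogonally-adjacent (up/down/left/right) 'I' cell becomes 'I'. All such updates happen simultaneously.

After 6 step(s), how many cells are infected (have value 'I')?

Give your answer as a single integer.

Answer: 25

Derivation:
Step 0 (initial): 1 infected
Step 1: +3 new -> 4 infected
Step 2: +5 new -> 9 infected
Step 3: +6 new -> 15 infected
Step 4: +6 new -> 21 infected
Step 5: +3 new -> 24 infected
Step 6: +1 new -> 25 infected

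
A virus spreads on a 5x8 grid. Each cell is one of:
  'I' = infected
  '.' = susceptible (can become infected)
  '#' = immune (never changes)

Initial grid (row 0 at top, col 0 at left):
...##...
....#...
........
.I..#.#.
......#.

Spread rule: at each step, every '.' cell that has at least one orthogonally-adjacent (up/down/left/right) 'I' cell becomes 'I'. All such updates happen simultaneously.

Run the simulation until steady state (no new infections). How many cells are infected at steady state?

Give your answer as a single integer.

Step 0 (initial): 1 infected
Step 1: +4 new -> 5 infected
Step 2: +6 new -> 11 infected
Step 3: +5 new -> 16 infected
Step 4: +5 new -> 21 infected
Step 5: +2 new -> 23 infected
Step 6: +3 new -> 26 infected
Step 7: +3 new -> 29 infected
Step 8: +3 new -> 32 infected
Step 9: +2 new -> 34 infected
Step 10: +0 new -> 34 infected

Answer: 34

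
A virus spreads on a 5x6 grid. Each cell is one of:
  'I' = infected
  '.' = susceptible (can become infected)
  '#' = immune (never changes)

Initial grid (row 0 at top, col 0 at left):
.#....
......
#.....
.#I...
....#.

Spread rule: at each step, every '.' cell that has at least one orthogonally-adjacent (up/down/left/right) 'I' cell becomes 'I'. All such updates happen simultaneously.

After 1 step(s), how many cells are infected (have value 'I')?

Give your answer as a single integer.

Answer: 4

Derivation:
Step 0 (initial): 1 infected
Step 1: +3 new -> 4 infected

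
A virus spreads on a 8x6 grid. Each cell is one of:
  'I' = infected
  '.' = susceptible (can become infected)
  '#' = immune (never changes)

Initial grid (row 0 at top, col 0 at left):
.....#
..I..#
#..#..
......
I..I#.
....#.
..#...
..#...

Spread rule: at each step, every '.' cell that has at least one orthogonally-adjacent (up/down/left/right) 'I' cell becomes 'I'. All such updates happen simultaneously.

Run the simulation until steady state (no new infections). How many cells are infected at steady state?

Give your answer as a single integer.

Step 0 (initial): 3 infected
Step 1: +10 new -> 13 infected
Step 2: +12 new -> 25 infected
Step 3: +8 new -> 33 infected
Step 4: +5 new -> 38 infected
Step 5: +2 new -> 40 infected
Step 6: +0 new -> 40 infected

Answer: 40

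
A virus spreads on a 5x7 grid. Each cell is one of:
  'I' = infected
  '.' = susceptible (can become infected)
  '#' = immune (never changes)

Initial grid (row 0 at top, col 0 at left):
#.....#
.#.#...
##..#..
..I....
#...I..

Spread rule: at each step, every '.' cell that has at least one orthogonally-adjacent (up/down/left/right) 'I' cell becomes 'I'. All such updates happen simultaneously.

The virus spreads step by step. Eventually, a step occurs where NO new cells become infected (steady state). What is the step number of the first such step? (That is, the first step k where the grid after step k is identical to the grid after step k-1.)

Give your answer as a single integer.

Answer: 6

Derivation:
Step 0 (initial): 2 infected
Step 1: +7 new -> 9 infected
Step 2: +6 new -> 15 infected
Step 3: +3 new -> 18 infected
Step 4: +4 new -> 22 infected
Step 5: +4 new -> 26 infected
Step 6: +0 new -> 26 infected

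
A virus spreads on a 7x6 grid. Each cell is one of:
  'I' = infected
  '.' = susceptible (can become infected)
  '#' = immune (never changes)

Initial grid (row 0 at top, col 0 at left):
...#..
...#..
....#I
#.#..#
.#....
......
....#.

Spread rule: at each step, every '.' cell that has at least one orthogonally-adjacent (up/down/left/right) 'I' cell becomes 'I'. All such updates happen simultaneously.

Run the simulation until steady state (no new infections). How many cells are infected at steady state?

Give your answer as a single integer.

Step 0 (initial): 1 infected
Step 1: +1 new -> 2 infected
Step 2: +2 new -> 4 infected
Step 3: +1 new -> 5 infected
Step 4: +0 new -> 5 infected

Answer: 5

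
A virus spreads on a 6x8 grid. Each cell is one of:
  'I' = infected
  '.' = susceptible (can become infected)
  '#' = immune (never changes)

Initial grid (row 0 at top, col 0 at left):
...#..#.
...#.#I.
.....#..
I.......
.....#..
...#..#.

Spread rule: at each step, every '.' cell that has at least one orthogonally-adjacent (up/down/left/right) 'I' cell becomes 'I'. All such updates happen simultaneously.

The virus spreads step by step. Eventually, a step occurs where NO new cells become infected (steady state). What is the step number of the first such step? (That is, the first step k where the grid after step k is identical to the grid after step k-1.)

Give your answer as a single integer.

Answer: 9

Derivation:
Step 0 (initial): 2 infected
Step 1: +5 new -> 7 infected
Step 2: +8 new -> 15 infected
Step 3: +9 new -> 24 infected
Step 4: +7 new -> 31 infected
Step 5: +4 new -> 35 infected
Step 6: +2 new -> 37 infected
Step 7: +2 new -> 39 infected
Step 8: +1 new -> 40 infected
Step 9: +0 new -> 40 infected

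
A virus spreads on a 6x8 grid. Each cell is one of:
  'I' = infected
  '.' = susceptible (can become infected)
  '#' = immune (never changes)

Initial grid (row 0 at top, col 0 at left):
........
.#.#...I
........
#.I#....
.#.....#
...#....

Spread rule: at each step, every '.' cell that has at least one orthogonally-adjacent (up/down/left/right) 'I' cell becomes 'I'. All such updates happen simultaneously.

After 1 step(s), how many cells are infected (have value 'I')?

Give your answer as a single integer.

Step 0 (initial): 2 infected
Step 1: +6 new -> 8 infected

Answer: 8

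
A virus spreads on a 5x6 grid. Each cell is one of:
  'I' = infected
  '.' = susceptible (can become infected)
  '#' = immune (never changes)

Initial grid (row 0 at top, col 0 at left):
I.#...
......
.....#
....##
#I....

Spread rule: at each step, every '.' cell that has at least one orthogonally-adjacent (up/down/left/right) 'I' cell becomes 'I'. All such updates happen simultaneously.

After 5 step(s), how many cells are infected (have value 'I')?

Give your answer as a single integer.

Answer: 22

Derivation:
Step 0 (initial): 2 infected
Step 1: +4 new -> 6 infected
Step 2: +6 new -> 12 infected
Step 3: +4 new -> 16 infected
Step 4: +3 new -> 19 infected
Step 5: +3 new -> 22 infected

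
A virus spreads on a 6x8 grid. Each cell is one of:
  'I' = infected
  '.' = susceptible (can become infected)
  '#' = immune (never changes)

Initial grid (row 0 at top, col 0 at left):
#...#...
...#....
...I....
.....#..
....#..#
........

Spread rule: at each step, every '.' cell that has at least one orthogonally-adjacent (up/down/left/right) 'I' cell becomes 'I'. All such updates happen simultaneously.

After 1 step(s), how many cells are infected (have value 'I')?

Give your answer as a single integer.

Answer: 4

Derivation:
Step 0 (initial): 1 infected
Step 1: +3 new -> 4 infected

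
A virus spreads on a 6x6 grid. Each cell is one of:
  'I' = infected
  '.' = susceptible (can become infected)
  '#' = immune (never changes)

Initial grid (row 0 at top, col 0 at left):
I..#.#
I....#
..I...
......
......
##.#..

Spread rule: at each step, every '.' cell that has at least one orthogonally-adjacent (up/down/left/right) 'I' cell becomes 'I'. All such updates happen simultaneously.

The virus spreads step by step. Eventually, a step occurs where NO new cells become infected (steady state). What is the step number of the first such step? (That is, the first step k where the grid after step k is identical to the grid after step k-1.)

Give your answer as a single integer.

Answer: 7

Derivation:
Step 0 (initial): 3 infected
Step 1: +7 new -> 10 infected
Step 2: +7 new -> 17 infected
Step 3: +7 new -> 24 infected
Step 4: +3 new -> 27 infected
Step 5: +2 new -> 29 infected
Step 6: +1 new -> 30 infected
Step 7: +0 new -> 30 infected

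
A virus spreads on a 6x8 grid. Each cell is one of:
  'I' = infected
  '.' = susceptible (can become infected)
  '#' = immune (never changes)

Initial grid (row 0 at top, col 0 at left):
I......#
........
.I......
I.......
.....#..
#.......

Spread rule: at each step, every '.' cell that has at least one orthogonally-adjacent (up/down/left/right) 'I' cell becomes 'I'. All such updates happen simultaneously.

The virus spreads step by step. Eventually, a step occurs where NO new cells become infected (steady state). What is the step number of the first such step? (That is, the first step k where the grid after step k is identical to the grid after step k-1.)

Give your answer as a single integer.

Step 0 (initial): 3 infected
Step 1: +7 new -> 10 infected
Step 2: +5 new -> 15 infected
Step 3: +6 new -> 21 infected
Step 4: +6 new -> 27 infected
Step 5: +6 new -> 33 infected
Step 6: +5 new -> 38 infected
Step 7: +4 new -> 42 infected
Step 8: +2 new -> 44 infected
Step 9: +1 new -> 45 infected
Step 10: +0 new -> 45 infected

Answer: 10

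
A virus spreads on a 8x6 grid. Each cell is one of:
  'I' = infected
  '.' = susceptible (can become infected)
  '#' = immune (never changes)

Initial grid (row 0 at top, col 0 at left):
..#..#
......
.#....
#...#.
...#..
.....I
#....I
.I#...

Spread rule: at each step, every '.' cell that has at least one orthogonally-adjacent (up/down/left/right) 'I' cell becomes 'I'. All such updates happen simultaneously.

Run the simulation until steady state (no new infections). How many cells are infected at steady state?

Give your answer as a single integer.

Answer: 40

Derivation:
Step 0 (initial): 3 infected
Step 1: +6 new -> 9 infected
Step 2: +7 new -> 16 infected
Step 3: +5 new -> 21 infected
Step 4: +5 new -> 26 infected
Step 5: +3 new -> 29 infected
Step 6: +4 new -> 33 infected
Step 7: +2 new -> 35 infected
Step 8: +1 new -> 36 infected
Step 9: +2 new -> 38 infected
Step 10: +2 new -> 40 infected
Step 11: +0 new -> 40 infected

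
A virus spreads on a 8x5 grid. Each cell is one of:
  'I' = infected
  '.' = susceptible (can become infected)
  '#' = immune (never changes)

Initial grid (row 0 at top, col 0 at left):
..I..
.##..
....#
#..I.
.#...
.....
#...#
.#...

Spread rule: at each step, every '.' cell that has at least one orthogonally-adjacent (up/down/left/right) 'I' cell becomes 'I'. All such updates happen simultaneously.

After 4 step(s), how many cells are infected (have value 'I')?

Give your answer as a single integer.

Answer: 26

Derivation:
Step 0 (initial): 2 infected
Step 1: +6 new -> 8 infected
Step 2: +8 new -> 16 infected
Step 3: +6 new -> 22 infected
Step 4: +4 new -> 26 infected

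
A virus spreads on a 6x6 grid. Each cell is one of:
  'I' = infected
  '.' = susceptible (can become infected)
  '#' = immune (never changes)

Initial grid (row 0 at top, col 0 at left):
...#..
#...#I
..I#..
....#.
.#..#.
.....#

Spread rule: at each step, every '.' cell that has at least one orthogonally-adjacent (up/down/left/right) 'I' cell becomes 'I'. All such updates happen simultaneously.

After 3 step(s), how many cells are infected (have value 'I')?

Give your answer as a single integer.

Answer: 22

Derivation:
Step 0 (initial): 2 infected
Step 1: +5 new -> 7 infected
Step 2: +10 new -> 17 infected
Step 3: +5 new -> 22 infected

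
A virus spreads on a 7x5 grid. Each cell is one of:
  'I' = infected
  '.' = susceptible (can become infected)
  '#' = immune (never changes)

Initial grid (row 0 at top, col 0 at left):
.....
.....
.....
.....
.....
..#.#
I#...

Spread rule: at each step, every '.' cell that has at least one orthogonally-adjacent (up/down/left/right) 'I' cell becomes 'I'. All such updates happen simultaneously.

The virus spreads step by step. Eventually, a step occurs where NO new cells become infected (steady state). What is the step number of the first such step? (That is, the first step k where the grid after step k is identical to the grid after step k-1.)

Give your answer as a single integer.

Step 0 (initial): 1 infected
Step 1: +1 new -> 2 infected
Step 2: +2 new -> 4 infected
Step 3: +2 new -> 6 infected
Step 4: +3 new -> 9 infected
Step 5: +4 new -> 13 infected
Step 6: +6 new -> 19 infected
Step 7: +5 new -> 24 infected
Step 8: +5 new -> 29 infected
Step 9: +2 new -> 31 infected
Step 10: +1 new -> 32 infected
Step 11: +0 new -> 32 infected

Answer: 11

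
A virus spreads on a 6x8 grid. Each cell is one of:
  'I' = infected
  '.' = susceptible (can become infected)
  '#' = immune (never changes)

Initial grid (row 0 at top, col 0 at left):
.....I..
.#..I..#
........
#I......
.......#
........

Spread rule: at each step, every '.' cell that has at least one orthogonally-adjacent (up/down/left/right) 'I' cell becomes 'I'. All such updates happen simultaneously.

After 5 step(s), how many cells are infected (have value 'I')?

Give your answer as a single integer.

Answer: 42

Derivation:
Step 0 (initial): 3 infected
Step 1: +8 new -> 11 infected
Step 2: +13 new -> 24 infected
Step 3: +8 new -> 32 infected
Step 4: +7 new -> 39 infected
Step 5: +3 new -> 42 infected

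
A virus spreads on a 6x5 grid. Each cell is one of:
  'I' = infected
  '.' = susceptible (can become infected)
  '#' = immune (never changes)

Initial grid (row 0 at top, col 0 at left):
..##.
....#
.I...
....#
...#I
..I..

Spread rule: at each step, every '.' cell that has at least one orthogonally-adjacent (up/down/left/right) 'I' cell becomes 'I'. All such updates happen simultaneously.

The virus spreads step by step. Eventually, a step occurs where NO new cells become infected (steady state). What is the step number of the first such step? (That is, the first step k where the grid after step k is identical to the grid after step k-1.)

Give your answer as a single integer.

Step 0 (initial): 3 infected
Step 1: +8 new -> 11 infected
Step 2: +8 new -> 19 infected
Step 3: +5 new -> 24 infected
Step 4: +0 new -> 24 infected

Answer: 4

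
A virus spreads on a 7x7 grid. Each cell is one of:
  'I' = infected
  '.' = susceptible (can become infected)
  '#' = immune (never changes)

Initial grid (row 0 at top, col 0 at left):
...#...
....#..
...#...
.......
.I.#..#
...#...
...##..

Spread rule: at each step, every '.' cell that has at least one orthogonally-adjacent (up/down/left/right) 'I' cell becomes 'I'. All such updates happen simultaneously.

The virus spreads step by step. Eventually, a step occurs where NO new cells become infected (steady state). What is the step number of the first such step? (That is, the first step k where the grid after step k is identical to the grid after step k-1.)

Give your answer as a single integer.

Step 0 (initial): 1 infected
Step 1: +4 new -> 5 infected
Step 2: +6 new -> 11 infected
Step 3: +6 new -> 17 infected
Step 4: +4 new -> 21 infected
Step 5: +6 new -> 27 infected
Step 6: +4 new -> 31 infected
Step 7: +3 new -> 34 infected
Step 8: +4 new -> 38 infected
Step 9: +3 new -> 41 infected
Step 10: +0 new -> 41 infected

Answer: 10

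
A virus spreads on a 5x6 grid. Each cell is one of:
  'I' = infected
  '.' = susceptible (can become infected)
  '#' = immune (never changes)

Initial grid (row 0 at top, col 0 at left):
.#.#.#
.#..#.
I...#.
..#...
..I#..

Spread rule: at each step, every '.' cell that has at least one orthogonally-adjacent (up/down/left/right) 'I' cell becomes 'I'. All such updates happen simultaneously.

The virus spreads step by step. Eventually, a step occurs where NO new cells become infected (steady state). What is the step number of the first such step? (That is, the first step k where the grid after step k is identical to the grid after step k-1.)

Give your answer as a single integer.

Step 0 (initial): 2 infected
Step 1: +4 new -> 6 infected
Step 2: +4 new -> 10 infected
Step 3: +2 new -> 12 infected
Step 4: +3 new -> 15 infected
Step 5: +1 new -> 16 infected
Step 6: +2 new -> 18 infected
Step 7: +2 new -> 20 infected
Step 8: +1 new -> 21 infected
Step 9: +0 new -> 21 infected

Answer: 9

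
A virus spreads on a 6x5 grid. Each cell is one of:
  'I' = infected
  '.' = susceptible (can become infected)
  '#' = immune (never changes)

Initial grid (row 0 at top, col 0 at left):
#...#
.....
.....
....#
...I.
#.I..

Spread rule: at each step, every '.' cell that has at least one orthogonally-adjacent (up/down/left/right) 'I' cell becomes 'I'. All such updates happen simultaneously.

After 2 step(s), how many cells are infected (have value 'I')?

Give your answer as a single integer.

Answer: 11

Derivation:
Step 0 (initial): 2 infected
Step 1: +5 new -> 7 infected
Step 2: +4 new -> 11 infected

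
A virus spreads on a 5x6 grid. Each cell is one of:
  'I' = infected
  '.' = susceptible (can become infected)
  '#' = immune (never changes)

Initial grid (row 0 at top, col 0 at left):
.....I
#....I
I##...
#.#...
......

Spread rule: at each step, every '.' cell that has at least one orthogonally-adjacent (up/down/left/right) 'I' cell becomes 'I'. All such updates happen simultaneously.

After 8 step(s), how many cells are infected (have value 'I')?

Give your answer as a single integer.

Step 0 (initial): 3 infected
Step 1: +3 new -> 6 infected
Step 2: +4 new -> 10 infected
Step 3: +5 new -> 15 infected
Step 4: +4 new -> 19 infected
Step 5: +2 new -> 21 infected
Step 6: +1 new -> 22 infected
Step 7: +1 new -> 23 infected
Step 8: +2 new -> 25 infected

Answer: 25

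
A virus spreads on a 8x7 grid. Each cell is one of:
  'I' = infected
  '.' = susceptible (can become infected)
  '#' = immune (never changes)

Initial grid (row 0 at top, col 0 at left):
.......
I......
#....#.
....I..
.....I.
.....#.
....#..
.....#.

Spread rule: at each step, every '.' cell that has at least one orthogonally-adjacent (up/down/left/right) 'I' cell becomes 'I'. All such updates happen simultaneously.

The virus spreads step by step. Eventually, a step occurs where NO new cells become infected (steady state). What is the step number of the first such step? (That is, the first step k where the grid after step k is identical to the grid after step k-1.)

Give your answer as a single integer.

Step 0 (initial): 3 infected
Step 1: +7 new -> 10 infected
Step 2: +10 new -> 20 infected
Step 3: +10 new -> 30 infected
Step 4: +9 new -> 39 infected
Step 5: +5 new -> 44 infected
Step 6: +4 new -> 48 infected
Step 7: +2 new -> 50 infected
Step 8: +1 new -> 51 infected
Step 9: +0 new -> 51 infected

Answer: 9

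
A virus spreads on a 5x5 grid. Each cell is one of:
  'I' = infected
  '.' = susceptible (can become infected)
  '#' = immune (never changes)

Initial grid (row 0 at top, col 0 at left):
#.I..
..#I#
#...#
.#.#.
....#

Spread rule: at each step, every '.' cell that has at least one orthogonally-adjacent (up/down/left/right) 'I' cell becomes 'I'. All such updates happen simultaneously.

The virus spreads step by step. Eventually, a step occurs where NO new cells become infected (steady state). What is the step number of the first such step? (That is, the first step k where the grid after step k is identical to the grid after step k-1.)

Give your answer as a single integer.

Answer: 8

Derivation:
Step 0 (initial): 2 infected
Step 1: +3 new -> 5 infected
Step 2: +3 new -> 8 infected
Step 3: +3 new -> 11 infected
Step 4: +1 new -> 12 infected
Step 5: +2 new -> 14 infected
Step 6: +1 new -> 15 infected
Step 7: +1 new -> 16 infected
Step 8: +0 new -> 16 infected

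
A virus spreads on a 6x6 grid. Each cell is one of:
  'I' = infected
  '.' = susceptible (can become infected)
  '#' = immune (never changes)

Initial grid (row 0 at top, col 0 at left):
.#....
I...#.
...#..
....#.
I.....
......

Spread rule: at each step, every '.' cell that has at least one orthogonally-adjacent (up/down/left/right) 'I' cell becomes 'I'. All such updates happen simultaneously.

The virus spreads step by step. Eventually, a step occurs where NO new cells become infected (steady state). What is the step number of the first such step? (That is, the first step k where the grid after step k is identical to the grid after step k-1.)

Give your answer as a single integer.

Answer: 9

Derivation:
Step 0 (initial): 2 infected
Step 1: +6 new -> 8 infected
Step 2: +5 new -> 13 infected
Step 3: +6 new -> 19 infected
Step 4: +4 new -> 23 infected
Step 5: +3 new -> 26 infected
Step 6: +3 new -> 29 infected
Step 7: +2 new -> 31 infected
Step 8: +1 new -> 32 infected
Step 9: +0 new -> 32 infected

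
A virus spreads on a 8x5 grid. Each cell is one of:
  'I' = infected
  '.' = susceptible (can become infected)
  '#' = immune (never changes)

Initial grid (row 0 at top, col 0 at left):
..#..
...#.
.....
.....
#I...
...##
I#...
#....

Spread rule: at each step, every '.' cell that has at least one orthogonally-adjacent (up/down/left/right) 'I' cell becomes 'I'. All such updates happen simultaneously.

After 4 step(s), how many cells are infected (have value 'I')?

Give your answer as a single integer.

Step 0 (initial): 2 infected
Step 1: +4 new -> 6 infected
Step 2: +5 new -> 11 infected
Step 3: +6 new -> 17 infected
Step 4: +7 new -> 24 infected

Answer: 24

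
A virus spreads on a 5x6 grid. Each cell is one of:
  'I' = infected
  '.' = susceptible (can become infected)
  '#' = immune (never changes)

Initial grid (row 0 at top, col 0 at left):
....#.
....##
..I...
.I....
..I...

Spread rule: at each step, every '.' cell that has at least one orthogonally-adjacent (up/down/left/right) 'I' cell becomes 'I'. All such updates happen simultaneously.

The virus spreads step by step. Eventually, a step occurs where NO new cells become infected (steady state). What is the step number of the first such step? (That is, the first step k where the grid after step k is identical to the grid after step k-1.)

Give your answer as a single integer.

Step 0 (initial): 3 infected
Step 1: +7 new -> 10 infected
Step 2: +8 new -> 18 infected
Step 3: +6 new -> 24 infected
Step 4: +2 new -> 26 infected
Step 5: +0 new -> 26 infected

Answer: 5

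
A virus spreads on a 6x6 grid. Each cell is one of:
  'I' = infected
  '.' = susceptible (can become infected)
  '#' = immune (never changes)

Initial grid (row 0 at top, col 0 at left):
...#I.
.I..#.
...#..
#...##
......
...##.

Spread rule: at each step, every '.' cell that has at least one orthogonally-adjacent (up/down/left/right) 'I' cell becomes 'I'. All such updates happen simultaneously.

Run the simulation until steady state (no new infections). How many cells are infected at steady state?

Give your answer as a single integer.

Step 0 (initial): 2 infected
Step 1: +5 new -> 7 infected
Step 2: +7 new -> 14 infected
Step 3: +3 new -> 17 infected
Step 4: +5 new -> 22 infected
Step 5: +3 new -> 25 infected
Step 6: +1 new -> 26 infected
Step 7: +1 new -> 27 infected
Step 8: +1 new -> 28 infected
Step 9: +0 new -> 28 infected

Answer: 28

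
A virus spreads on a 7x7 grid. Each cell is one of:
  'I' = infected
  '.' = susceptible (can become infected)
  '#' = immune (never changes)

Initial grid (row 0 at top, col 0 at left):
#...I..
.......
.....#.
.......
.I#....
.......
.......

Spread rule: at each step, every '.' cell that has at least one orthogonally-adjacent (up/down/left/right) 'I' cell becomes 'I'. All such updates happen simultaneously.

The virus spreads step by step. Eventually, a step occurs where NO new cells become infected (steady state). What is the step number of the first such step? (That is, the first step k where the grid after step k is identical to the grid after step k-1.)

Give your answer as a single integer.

Step 0 (initial): 2 infected
Step 1: +6 new -> 8 infected
Step 2: +11 new -> 19 infected
Step 3: +12 new -> 31 infected
Step 4: +7 new -> 38 infected
Step 5: +4 new -> 42 infected
Step 6: +3 new -> 45 infected
Step 7: +1 new -> 46 infected
Step 8: +0 new -> 46 infected

Answer: 8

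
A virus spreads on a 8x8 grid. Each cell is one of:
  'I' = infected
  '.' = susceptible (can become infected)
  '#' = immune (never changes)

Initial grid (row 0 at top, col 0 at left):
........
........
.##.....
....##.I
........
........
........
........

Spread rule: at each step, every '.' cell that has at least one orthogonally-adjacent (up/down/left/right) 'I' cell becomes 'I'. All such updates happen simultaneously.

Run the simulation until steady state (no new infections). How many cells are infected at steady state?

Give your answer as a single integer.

Step 0 (initial): 1 infected
Step 1: +3 new -> 4 infected
Step 2: +4 new -> 8 infected
Step 3: +6 new -> 14 infected
Step 4: +7 new -> 21 infected
Step 5: +7 new -> 28 infected
Step 6: +7 new -> 35 infected
Step 7: +7 new -> 42 infected
Step 8: +7 new -> 49 infected
Step 9: +6 new -> 55 infected
Step 10: +4 new -> 59 infected
Step 11: +1 new -> 60 infected
Step 12: +0 new -> 60 infected

Answer: 60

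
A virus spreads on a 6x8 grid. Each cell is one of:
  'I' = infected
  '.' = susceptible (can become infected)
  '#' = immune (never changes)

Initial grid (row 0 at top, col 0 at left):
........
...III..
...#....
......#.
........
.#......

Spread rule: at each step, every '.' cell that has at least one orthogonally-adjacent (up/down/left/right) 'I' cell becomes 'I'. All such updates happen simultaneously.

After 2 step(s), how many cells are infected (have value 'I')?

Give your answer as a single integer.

Answer: 18

Derivation:
Step 0 (initial): 3 infected
Step 1: +7 new -> 10 infected
Step 2: +8 new -> 18 infected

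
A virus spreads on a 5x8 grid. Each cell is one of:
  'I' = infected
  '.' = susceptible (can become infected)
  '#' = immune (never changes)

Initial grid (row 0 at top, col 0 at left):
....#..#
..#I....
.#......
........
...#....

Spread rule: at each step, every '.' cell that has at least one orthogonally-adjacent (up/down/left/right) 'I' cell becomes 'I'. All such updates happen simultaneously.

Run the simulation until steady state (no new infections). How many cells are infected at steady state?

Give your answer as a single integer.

Step 0 (initial): 1 infected
Step 1: +3 new -> 4 infected
Step 2: +5 new -> 9 infected
Step 3: +6 new -> 15 infected
Step 4: +9 new -> 24 infected
Step 5: +6 new -> 30 infected
Step 6: +4 new -> 34 infected
Step 7: +1 new -> 35 infected
Step 8: +0 new -> 35 infected

Answer: 35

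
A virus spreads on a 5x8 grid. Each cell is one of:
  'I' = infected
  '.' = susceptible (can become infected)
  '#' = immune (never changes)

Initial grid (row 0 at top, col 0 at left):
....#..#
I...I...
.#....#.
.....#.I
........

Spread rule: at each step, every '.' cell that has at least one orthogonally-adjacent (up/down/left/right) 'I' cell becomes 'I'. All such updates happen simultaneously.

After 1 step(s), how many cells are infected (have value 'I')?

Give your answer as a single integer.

Step 0 (initial): 3 infected
Step 1: +9 new -> 12 infected

Answer: 12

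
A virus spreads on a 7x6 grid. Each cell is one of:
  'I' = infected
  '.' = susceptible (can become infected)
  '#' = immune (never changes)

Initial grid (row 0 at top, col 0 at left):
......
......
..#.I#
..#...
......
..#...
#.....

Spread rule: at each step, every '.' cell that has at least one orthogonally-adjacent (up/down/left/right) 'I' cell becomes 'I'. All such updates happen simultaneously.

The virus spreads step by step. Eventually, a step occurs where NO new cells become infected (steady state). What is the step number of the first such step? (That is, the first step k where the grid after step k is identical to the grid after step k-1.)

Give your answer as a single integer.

Answer: 8

Derivation:
Step 0 (initial): 1 infected
Step 1: +3 new -> 4 infected
Step 2: +6 new -> 10 infected
Step 3: +6 new -> 16 infected
Step 4: +6 new -> 22 infected
Step 5: +6 new -> 28 infected
Step 6: +6 new -> 34 infected
Step 7: +3 new -> 37 infected
Step 8: +0 new -> 37 infected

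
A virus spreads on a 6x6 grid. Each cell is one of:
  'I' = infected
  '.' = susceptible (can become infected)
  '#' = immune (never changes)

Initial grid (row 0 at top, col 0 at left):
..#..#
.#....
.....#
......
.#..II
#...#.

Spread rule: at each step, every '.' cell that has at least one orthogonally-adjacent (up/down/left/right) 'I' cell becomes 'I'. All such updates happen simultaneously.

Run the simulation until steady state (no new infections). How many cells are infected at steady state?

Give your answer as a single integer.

Step 0 (initial): 2 infected
Step 1: +4 new -> 6 infected
Step 2: +4 new -> 10 infected
Step 3: +4 new -> 14 infected
Step 4: +6 new -> 20 infected
Step 5: +4 new -> 24 infected
Step 6: +2 new -> 26 infected
Step 7: +1 new -> 27 infected
Step 8: +1 new -> 28 infected
Step 9: +1 new -> 29 infected
Step 10: +0 new -> 29 infected

Answer: 29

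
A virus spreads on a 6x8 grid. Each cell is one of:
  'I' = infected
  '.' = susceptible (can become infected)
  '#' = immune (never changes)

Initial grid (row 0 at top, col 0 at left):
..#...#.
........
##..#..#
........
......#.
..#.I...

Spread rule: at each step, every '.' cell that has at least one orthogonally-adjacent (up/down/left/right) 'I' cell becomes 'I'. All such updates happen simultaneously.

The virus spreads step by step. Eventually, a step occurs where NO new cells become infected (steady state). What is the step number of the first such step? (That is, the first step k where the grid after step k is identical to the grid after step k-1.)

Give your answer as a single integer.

Step 0 (initial): 1 infected
Step 1: +3 new -> 4 infected
Step 2: +4 new -> 8 infected
Step 3: +4 new -> 12 infected
Step 4: +6 new -> 18 infected
Step 5: +8 new -> 26 infected
Step 6: +7 new -> 33 infected
Step 7: +3 new -> 36 infected
Step 8: +3 new -> 39 infected
Step 9: +1 new -> 40 infected
Step 10: +0 new -> 40 infected

Answer: 10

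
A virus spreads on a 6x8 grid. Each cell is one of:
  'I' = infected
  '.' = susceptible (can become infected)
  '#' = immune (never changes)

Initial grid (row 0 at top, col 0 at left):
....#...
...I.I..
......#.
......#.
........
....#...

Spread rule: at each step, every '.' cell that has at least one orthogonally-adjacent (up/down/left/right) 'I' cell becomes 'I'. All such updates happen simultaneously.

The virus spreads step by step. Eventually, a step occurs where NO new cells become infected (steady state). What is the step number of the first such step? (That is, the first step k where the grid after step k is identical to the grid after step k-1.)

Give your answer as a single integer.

Answer: 8

Derivation:
Step 0 (initial): 2 infected
Step 1: +7 new -> 9 infected
Step 2: +8 new -> 17 infected
Step 3: +9 new -> 26 infected
Step 4: +9 new -> 35 infected
Step 5: +5 new -> 40 infected
Step 6: +3 new -> 43 infected
Step 7: +1 new -> 44 infected
Step 8: +0 new -> 44 infected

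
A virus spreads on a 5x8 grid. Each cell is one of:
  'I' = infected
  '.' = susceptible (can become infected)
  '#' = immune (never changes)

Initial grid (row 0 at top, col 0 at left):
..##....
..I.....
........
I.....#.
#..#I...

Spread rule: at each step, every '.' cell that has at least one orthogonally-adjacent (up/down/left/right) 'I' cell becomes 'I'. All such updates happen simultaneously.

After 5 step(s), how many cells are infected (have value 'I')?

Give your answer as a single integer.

Step 0 (initial): 3 infected
Step 1: +7 new -> 10 infected
Step 2: +11 new -> 21 infected
Step 3: +6 new -> 27 infected
Step 4: +4 new -> 31 infected
Step 5: +3 new -> 34 infected

Answer: 34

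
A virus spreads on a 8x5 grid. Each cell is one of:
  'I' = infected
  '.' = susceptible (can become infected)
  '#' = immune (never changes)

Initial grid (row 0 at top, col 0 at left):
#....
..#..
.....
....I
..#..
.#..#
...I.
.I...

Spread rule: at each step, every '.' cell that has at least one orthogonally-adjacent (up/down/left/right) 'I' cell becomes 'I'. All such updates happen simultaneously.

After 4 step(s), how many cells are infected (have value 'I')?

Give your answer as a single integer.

Answer: 30

Derivation:
Step 0 (initial): 3 infected
Step 1: +10 new -> 13 infected
Step 2: +7 new -> 20 infected
Step 3: +5 new -> 25 infected
Step 4: +5 new -> 30 infected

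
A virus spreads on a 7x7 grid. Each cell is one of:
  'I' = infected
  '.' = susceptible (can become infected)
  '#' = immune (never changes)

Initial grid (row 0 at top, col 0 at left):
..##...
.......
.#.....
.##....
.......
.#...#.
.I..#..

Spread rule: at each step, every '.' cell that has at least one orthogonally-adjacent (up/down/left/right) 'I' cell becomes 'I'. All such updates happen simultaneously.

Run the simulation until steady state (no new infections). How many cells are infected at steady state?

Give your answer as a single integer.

Answer: 41

Derivation:
Step 0 (initial): 1 infected
Step 1: +2 new -> 3 infected
Step 2: +3 new -> 6 infected
Step 3: +3 new -> 9 infected
Step 4: +4 new -> 13 infected
Step 5: +3 new -> 16 infected
Step 6: +4 new -> 20 infected
Step 7: +7 new -> 27 infected
Step 8: +6 new -> 33 infected
Step 9: +4 new -> 37 infected
Step 10: +3 new -> 40 infected
Step 11: +1 new -> 41 infected
Step 12: +0 new -> 41 infected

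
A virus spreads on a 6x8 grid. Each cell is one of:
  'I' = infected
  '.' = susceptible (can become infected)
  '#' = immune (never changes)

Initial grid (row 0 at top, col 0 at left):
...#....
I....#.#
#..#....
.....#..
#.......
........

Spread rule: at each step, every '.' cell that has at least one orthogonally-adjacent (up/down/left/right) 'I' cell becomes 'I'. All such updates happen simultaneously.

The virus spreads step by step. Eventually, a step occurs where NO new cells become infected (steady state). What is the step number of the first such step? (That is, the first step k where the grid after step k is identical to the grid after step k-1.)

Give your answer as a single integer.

Answer: 12

Derivation:
Step 0 (initial): 1 infected
Step 1: +2 new -> 3 infected
Step 2: +3 new -> 6 infected
Step 3: +4 new -> 10 infected
Step 4: +4 new -> 14 infected
Step 5: +5 new -> 19 infected
Step 6: +6 new -> 25 infected
Step 7: +4 new -> 29 infected
Step 8: +6 new -> 35 infected
Step 9: +3 new -> 38 infected
Step 10: +2 new -> 40 infected
Step 11: +1 new -> 41 infected
Step 12: +0 new -> 41 infected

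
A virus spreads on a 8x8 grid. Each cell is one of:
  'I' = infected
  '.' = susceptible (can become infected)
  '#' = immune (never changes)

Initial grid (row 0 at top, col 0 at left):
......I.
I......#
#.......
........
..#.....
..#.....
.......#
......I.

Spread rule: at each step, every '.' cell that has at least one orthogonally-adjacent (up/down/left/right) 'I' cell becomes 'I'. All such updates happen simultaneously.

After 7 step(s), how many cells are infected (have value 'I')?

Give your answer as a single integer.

Step 0 (initial): 3 infected
Step 1: +8 new -> 11 infected
Step 2: +9 new -> 20 infected
Step 3: +14 new -> 34 infected
Step 4: +12 new -> 46 infected
Step 5: +8 new -> 54 infected
Step 6: +4 new -> 58 infected
Step 7: +1 new -> 59 infected

Answer: 59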